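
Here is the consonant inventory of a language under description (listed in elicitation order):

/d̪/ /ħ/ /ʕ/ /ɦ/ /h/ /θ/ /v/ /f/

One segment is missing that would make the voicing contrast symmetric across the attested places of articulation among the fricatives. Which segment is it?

labiodental: voiceless /f/, voiced /v/.
dental: voiceless /θ/, voiced —.
pharyngeal: voiceless /ħ/, voiced /ʕ/.
glottal: voiceless /h/, voiced /ɦ/.
The dental row has no voiced member, so the gap is the voiced dental fricative /ð/.

/ð/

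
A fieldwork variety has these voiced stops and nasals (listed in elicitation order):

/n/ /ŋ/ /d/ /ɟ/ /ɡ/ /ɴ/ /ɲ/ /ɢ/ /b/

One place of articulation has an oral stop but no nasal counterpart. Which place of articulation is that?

bilabial: oral stop /b/, nasal —.
alveolar: oral stop /d/, nasal /n/.
palatal: oral stop /ɟ/, nasal /ɲ/.
velar: oral stop /ɡ/, nasal /ŋ/.
uvular: oral stop /ɢ/, nasal /ɴ/.
Every place of articulation has a nasal member except bilabial, where /m/ would be expected.

bilabial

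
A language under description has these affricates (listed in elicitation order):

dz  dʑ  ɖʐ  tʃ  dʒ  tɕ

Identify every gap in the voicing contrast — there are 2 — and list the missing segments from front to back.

alveolar: voiceless —, voiced /dz/.
postalveolar: voiceless /tʃ/, voiced /dʒ/.
retroflex: voiceless —, voiced /ɖʐ/.
alveolo-palatal: voiceless /tɕ/, voiced /dʑ/.
Gaps, from front to back: alveolar lacks voiceless (/ts/); retroflex lacks voiceless (/ʈʂ/).

/ts/, /ʈʂ/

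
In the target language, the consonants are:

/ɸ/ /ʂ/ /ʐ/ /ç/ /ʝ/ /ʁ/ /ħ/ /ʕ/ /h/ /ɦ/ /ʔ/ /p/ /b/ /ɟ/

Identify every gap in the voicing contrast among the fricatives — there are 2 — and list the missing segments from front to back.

Voiceless: /ɸ/ (bilabial), /ʂ/ (retroflex), /ç/ (palatal), /ħ/ (pharyngeal), /h/ (glottal).
Voiced: /ʐ/ (retroflex), /ʝ/ (palatal), /ʁ/ (uvular), /ʕ/ (pharyngeal), /ɦ/ (glottal).
Gaps, from front to back: bilabial lacks voiced (/β/); uvular lacks voiceless (/χ/).

/β/, /χ/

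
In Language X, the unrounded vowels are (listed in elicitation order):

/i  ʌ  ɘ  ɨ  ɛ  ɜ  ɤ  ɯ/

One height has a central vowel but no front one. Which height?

high-mid

Front: /i/ (high), /ɛ/ (low-mid).
Central: /ɨ/ (high), /ɘ/ (high-mid), /ɜ/ (low-mid).
Back: /ɯ/ (high), /ɤ/ (high-mid), /ʌ/ (low-mid).
Every height has a front member except high-mid, where /e/ would be expected.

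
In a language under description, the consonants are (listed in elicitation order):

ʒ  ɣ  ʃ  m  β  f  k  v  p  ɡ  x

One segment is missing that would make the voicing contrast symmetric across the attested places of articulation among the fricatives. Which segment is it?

bilabial: voiceless —, voiced /β/.
labiodental: voiceless /f/, voiced /v/.
postalveolar: voiceless /ʃ/, voiced /ʒ/.
velar: voiceless /x/, voiced /ɣ/.
The bilabial row has no voiceless member, so the gap is the voiceless bilabial fricative /ɸ/.

/ɸ/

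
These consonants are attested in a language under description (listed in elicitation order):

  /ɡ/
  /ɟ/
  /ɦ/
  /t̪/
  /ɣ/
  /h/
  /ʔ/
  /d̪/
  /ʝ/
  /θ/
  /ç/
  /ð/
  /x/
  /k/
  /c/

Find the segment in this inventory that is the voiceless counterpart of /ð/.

/θ/

/ð/ is a voiced dental fricative.
The voiceless counterpart is a voiceless dental fricative — in this inventory, /θ/.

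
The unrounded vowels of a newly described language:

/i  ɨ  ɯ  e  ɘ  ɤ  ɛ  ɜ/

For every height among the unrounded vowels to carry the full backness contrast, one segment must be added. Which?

/ʌ/

Front: /i/ (high), /e/ (high-mid), /ɛ/ (low-mid).
Central: /ɨ/ (high), /ɘ/ (high-mid), /ɜ/ (low-mid).
Back: /ɯ/ (high), /ɤ/ (high-mid).
The low-mid row has no back member, so the gap is the low-mid back unrounded vowel /ʌ/.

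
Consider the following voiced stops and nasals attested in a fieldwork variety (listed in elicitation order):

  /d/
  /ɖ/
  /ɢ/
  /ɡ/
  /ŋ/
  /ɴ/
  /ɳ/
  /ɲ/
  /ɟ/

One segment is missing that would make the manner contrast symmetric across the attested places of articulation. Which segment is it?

place of articulation  oral stop  nasal   
alveolar          d         —       
retroflex         ɖ         ɳ       
palatal           ɟ         ɲ       
velar             ɡ         ŋ       
uvular            ɢ         ɴ       
The alveolar row has no nasal member, so the gap is the alveolar nasal /n/.

/n/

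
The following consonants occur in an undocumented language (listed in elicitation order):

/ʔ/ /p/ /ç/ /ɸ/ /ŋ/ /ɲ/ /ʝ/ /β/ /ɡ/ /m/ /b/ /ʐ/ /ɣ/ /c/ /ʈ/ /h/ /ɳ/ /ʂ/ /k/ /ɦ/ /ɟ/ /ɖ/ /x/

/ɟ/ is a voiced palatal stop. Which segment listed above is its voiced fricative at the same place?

The voiced fricative at the same place is a voiced palatal fricative — in this inventory, /ʝ/.

/ʝ/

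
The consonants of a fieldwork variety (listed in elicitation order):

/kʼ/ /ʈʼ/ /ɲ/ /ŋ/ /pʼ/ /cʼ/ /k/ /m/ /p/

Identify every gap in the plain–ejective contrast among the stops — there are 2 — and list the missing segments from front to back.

/ʈ/, /c/

place of articulation  plain     ejective
bilabial          p         pʼ      
retroflex         —         ʈʼ      
palatal           —         cʼ      
velar             k         kʼ      
Gaps, from front to back: retroflex lacks plain (/ʈ/); palatal lacks plain (/c/).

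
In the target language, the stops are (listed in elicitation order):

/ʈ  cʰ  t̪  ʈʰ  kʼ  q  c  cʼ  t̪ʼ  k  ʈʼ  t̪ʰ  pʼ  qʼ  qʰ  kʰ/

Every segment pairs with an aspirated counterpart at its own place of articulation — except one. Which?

Dental: /t̪/ ~ /t̪ʰ/ ~ /t̪ʼ/
Retroflex: /ʈ/ ~ /ʈʰ/ ~ /ʈʼ/
Palatal: /c/ ~ /cʰ/ ~ /cʼ/
Velar: /k/ ~ /kʰ/ ~ /kʼ/
Uvular: /q/ ~ /qʰ/ ~ /qʼ/
Bilabial: only /pʼ/ (ejective); no aspirated partner.
So /pʼ/ is the unpaired segment.

/pʼ/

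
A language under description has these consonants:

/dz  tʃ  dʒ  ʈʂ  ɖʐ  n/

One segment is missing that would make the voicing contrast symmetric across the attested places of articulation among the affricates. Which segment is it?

alveolar: voiceless —, voiced /dz/.
postalveolar: voiceless /tʃ/, voiced /dʒ/.
retroflex: voiceless /ʈʂ/, voiced /ɖʐ/.
The alveolar row has no voiceless member, so the gap is the voiceless alveolar affricate /ts/.

/ts/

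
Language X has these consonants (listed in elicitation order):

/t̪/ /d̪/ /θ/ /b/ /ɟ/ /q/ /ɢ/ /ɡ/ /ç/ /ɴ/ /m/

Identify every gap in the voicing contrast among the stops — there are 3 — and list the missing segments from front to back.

bilabial: voiceless —, voiced /b/.
dental: voiceless /t̪/, voiced /d̪/.
palatal: voiceless —, voiced /ɟ/.
velar: voiceless —, voiced /ɡ/.
uvular: voiceless /q/, voiced /ɢ/.
Gaps, from front to back: bilabial lacks voiceless (/p/); palatal lacks voiceless (/c/); velar lacks voiceless (/k/).

/p/, /c/, /k/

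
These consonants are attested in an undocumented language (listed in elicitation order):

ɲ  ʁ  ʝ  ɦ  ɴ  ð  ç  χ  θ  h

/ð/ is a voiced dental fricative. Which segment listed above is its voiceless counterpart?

The voiceless counterpart is a voiceless dental fricative — in this inventory, /θ/.

/θ/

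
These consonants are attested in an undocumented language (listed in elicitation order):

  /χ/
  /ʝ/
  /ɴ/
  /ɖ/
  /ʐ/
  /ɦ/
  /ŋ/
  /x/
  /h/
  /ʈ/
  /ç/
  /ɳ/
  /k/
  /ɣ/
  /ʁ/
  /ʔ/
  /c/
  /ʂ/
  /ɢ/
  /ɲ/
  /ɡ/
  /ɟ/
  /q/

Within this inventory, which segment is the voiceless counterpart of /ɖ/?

/ɖ/ is a voiced retroflex stop.
The voiceless counterpart is a voiceless retroflex stop — in this inventory, /ʈ/.

/ʈ/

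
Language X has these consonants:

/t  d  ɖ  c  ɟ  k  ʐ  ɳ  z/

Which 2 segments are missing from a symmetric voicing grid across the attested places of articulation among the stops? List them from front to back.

/ʈ/, /ɡ/

alveolar: voiceless /t/, voiced /d/.
retroflex: voiceless —, voiced /ɖ/.
palatal: voiceless /c/, voiced /ɟ/.
velar: voiceless /k/, voiced —.
Gaps, from front to back: retroflex lacks voiceless (/ʈ/); velar lacks voiced (/ɡ/).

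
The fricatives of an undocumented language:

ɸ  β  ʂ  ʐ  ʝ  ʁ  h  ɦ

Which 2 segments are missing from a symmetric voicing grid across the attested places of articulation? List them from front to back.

/ç/, /χ/

Voiceless: /ɸ/ (bilabial), /ʂ/ (retroflex), /h/ (glottal).
Voiced: /β/ (bilabial), /ʐ/ (retroflex), /ʝ/ (palatal), /ʁ/ (uvular), /ɦ/ (glottal).
Gaps, from front to back: palatal lacks voiceless (/ç/); uvular lacks voiceless (/χ/).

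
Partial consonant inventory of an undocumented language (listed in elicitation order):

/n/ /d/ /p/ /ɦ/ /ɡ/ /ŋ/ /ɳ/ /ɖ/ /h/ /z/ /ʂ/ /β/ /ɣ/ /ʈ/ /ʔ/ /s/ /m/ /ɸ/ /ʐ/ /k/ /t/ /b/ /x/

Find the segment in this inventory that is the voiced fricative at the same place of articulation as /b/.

/b/ is a voiced bilabial stop.
The voiced fricative at the same place is a voiced bilabial fricative — in this inventory, /β/.

/β/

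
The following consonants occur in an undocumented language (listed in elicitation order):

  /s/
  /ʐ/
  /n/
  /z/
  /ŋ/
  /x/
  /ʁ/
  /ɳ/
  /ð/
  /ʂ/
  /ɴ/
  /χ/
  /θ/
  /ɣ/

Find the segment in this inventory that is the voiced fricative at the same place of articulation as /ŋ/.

/ŋ/ is a velar nasal.
The voiced fricative at the same place is a voiced velar fricative — in this inventory, /ɣ/.

/ɣ/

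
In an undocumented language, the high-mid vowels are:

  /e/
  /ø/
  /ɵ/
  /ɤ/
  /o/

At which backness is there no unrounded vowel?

central

backness          unrounded  rounded 
front             e         ø       
central           —         ɵ       
back              ɤ         o       
Every backness has an unrounded member except central, where /ɘ/ would be expected.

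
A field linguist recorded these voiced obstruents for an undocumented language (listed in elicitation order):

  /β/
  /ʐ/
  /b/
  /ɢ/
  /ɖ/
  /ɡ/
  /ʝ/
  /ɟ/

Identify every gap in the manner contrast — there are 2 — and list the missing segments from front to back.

/ɣ/, /ʁ/

Stop: /b/ (bilabial), /ɖ/ (retroflex), /ɟ/ (palatal), /ɡ/ (velar), /ɢ/ (uvular).
Fricative: /β/ (bilabial), /ʐ/ (retroflex), /ʝ/ (palatal).
Gaps, from front to back: velar lacks fricative (/ɣ/); uvular lacks fricative (/ʁ/).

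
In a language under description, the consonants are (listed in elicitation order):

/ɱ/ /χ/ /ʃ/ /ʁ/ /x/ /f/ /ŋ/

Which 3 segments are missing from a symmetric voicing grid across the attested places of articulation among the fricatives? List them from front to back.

/v/, /ʒ/, /ɣ/

Voiceless: /f/ (labiodental), /ʃ/ (postalveolar), /x/ (velar), /χ/ (uvular).
Voiced: /ʁ/ (uvular).
Gaps, from front to back: labiodental lacks voiced (/v/); postalveolar lacks voiced (/ʒ/); velar lacks voiced (/ɣ/).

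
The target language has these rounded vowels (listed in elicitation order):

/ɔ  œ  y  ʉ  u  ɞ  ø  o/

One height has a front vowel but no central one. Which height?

high-mid

Front: /y/ (high), /ø/ (high-mid), /œ/ (low-mid).
Central: /ʉ/ (high), /ɞ/ (low-mid).
Back: /u/ (high), /o/ (high-mid), /ɔ/ (low-mid).
Every height has a central member except high-mid, where /ɵ/ would be expected.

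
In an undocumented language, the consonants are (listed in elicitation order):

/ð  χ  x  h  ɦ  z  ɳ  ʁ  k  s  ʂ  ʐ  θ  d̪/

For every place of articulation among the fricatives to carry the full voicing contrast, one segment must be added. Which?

dental: voiceless /θ/, voiced /ð/.
alveolar: voiceless /s/, voiced /z/.
retroflex: voiceless /ʂ/, voiced /ʐ/.
velar: voiceless /x/, voiced —.
uvular: voiceless /χ/, voiced /ʁ/.
glottal: voiceless /h/, voiced /ɦ/.
The velar row has no voiced member, so the gap is the voiced velar fricative /ɣ/.

/ɣ/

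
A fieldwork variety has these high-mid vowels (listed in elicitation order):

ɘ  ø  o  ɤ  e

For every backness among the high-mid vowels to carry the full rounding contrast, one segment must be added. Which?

/ɵ/

backness          unrounded  rounded 
front             e         ø       
central           ɘ         —       
back              ɤ         o       
The central row has no rounded member, so the gap is the central rounded vowel /ɵ/.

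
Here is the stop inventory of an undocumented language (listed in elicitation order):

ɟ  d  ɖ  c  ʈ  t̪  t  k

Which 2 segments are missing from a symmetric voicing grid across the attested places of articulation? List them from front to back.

/d̪/, /ɡ/

place of articulation  voiceless  voiced  
dental            t̪        —       
alveolar          t         d       
retroflex         ʈ         ɖ       
palatal           c         ɟ       
velar             k         —       
Gaps, from front to back: dental lacks voiced (/d̪/); velar lacks voiced (/ɡ/).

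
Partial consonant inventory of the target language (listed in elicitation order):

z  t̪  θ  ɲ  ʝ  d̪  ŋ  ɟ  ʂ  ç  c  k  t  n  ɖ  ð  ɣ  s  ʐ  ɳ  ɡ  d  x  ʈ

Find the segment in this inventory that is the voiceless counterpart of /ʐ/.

/ʂ/

/ʐ/ is a voiced retroflex fricative.
The voiceless counterpart is a voiceless retroflex fricative — in this inventory, /ʂ/.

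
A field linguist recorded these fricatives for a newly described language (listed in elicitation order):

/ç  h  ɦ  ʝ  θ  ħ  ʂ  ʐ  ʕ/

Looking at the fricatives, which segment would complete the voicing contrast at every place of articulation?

dental: voiceless /θ/, voiced —.
retroflex: voiceless /ʂ/, voiced /ʐ/.
palatal: voiceless /ç/, voiced /ʝ/.
pharyngeal: voiceless /ħ/, voiced /ʕ/.
glottal: voiceless /h/, voiced /ɦ/.
The dental row has no voiced member, so the gap is the voiced dental fricative /ð/.

/ð/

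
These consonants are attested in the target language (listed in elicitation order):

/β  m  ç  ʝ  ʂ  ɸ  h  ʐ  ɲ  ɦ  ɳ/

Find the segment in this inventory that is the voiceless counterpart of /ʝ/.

/ç/

/ʝ/ is a voiced palatal fricative.
The voiceless counterpart is a voiceless palatal fricative — in this inventory, /ç/.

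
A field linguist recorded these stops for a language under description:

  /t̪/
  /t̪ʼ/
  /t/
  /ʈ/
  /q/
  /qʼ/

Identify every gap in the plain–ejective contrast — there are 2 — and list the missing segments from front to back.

/tʼ/, /ʈʼ/

place of articulation  plain     ejective
dental            t̪        t̪ʼ     
alveolar          t         —       
retroflex         ʈ         —       
uvular            q         qʼ      
Gaps, from front to back: alveolar lacks ejective (/tʼ/); retroflex lacks ejective (/ʈʼ/).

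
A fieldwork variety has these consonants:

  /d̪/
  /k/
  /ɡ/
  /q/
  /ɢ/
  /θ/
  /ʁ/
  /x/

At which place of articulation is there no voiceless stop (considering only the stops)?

place of articulation  voiceless  voiced  
dental            —         d̪      
velar             k         ɡ       
uvular            q         ɢ       
Every place of articulation has a voiceless member except dental, where /t̪/ would be expected.

dental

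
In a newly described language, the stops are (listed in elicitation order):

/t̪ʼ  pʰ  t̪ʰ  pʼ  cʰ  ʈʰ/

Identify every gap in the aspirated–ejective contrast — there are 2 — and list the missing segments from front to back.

place of articulation  aspirated  ejective
bilabial          pʰ        pʼ      
dental            t̪ʰ       t̪ʼ     
retroflex         ʈʰ        —       
palatal           cʰ        —       
Gaps, from front to back: retroflex lacks ejective (/ʈʼ/); palatal lacks ejective (/cʼ/).

/ʈʼ/, /cʼ/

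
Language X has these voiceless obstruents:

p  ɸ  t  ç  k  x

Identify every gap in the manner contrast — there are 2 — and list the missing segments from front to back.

/s/, /c/

bilabial: stop /p/, fricative /ɸ/.
alveolar: stop /t/, fricative —.
palatal: stop —, fricative /ç/.
velar: stop /k/, fricative /x/.
Gaps, from front to back: alveolar lacks fricative (/s/); palatal lacks stop (/c/).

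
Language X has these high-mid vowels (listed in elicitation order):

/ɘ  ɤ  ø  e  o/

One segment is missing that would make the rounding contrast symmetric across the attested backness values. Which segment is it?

front: unrounded /e/, rounded /ø/.
central: unrounded /ɘ/, rounded —.
back: unrounded /ɤ/, rounded /o/.
The central row has no rounded member, so the gap is the central rounded vowel /ɵ/.

/ɵ/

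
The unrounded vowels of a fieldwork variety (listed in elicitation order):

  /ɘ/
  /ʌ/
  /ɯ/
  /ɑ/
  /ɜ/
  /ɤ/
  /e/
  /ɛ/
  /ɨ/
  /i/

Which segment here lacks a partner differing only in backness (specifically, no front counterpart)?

High: /i/ ~ /ɨ/ ~ /ɯ/
High-mid: /e/ ~ /ɘ/ ~ /ɤ/
Low-mid: /ɛ/ ~ /ɜ/ ~ /ʌ/
Low: only /ɑ/ (back); no front partner.
So /ɑ/ is the unpaired segment.

/ɑ/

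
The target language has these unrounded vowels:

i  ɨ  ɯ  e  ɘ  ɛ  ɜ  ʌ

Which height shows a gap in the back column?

Front: /i/ (high), /e/ (high-mid), /ɛ/ (low-mid).
Central: /ɨ/ (high), /ɘ/ (high-mid), /ɜ/ (low-mid).
Back: /ɯ/ (high), /ʌ/ (low-mid).
Every height has a back member except high-mid, where /ɤ/ would be expected.

high-mid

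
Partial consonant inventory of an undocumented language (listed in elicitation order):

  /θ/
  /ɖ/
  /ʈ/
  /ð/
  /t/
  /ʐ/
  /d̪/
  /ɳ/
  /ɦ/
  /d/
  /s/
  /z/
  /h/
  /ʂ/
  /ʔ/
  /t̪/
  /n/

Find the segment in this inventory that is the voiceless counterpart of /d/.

/t/

/d/ is a voiced alveolar stop.
The voiceless counterpart is a voiceless alveolar stop — in this inventory, /t/.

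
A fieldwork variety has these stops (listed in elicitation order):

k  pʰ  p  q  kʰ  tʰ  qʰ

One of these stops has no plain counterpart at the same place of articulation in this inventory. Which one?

/tʰ/

Bilabial: /p/ ~ /pʰ/
Velar: /k/ ~ /kʰ/
Uvular: /q/ ~ /qʰ/
Alveolar: only /tʰ/ (aspirated); no plain partner.
So /tʰ/ is the unpaired segment.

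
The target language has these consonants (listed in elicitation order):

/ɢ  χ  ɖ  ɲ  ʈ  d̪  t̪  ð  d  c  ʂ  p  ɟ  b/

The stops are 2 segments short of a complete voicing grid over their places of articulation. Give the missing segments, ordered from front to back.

/t/, /q/

bilabial: voiceless /p/, voiced /b/.
dental: voiceless /t̪/, voiced /d̪/.
alveolar: voiceless —, voiced /d/.
retroflex: voiceless /ʈ/, voiced /ɖ/.
palatal: voiceless /c/, voiced /ɟ/.
uvular: voiceless —, voiced /ɢ/.
Gaps, from front to back: alveolar lacks voiceless (/t/); uvular lacks voiceless (/q/).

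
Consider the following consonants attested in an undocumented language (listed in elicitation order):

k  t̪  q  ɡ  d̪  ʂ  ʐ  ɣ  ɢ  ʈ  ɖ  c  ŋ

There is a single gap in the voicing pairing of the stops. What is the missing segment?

/ɟ/

place of articulation  voiceless  voiced  
dental            t̪        d̪      
retroflex         ʈ         ɖ       
palatal           c         —       
velar             k         ɡ       
uvular            q         ɢ       
The palatal row has no voiced member, so the gap is the voiced palatal stop /ɟ/.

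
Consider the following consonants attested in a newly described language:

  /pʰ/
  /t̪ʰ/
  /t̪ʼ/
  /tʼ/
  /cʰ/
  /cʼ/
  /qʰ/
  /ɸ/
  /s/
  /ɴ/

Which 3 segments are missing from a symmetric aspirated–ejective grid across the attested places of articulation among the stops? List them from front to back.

place of articulation  aspirated  ejective
bilabial          pʰ        —       
dental            t̪ʰ       t̪ʼ     
alveolar          —         tʼ      
palatal           cʰ        cʼ      
uvular            qʰ        —       
Gaps, from front to back: bilabial lacks ejective (/pʼ/); alveolar lacks aspirated (/tʰ/); uvular lacks ejective (/qʼ/).

/pʼ/, /tʰ/, /qʼ/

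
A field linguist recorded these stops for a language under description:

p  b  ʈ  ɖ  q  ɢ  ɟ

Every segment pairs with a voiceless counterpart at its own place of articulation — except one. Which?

/ɟ/

Bilabial: /p/ ~ /b/
Retroflex: /ʈ/ ~ /ɖ/
Uvular: /q/ ~ /ɢ/
Palatal: only /ɟ/ (voiced); no voiceless partner.
So /ɟ/ is the unpaired segment.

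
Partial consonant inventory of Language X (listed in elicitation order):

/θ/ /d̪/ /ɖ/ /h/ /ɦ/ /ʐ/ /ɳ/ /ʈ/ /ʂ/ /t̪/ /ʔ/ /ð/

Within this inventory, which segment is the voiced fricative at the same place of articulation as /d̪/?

/d̪/ is a voiced dental stop.
The voiced fricative at the same place is a voiced dental fricative — in this inventory, /ð/.

/ð/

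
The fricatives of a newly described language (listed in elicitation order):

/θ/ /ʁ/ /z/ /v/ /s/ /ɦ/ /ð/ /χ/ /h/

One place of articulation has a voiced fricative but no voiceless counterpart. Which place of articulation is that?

place of articulation  voiceless  voiced  
labiodental       —         v       
dental            θ         ð       
alveolar          s         z       
uvular            χ         ʁ       
glottal           h         ɦ       
Every place of articulation has a voiceless member except labiodental, where /f/ would be expected.

labiodental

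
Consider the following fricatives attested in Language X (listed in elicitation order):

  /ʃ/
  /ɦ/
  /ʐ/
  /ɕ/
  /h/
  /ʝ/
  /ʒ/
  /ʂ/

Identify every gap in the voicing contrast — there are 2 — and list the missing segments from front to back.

/ʑ/, /ç/

postalveolar: voiceless /ʃ/, voiced /ʒ/.
retroflex: voiceless /ʂ/, voiced /ʐ/.
alveolo-palatal: voiceless /ɕ/, voiced —.
palatal: voiceless —, voiced /ʝ/.
glottal: voiceless /h/, voiced /ɦ/.
Gaps, from front to back: alveolo-palatal lacks voiced (/ʑ/); palatal lacks voiceless (/ç/).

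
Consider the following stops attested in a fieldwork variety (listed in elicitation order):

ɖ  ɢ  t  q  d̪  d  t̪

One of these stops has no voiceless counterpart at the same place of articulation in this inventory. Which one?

/ɖ/

Dental: /t̪/ ~ /d̪/
Alveolar: /t/ ~ /d/
Uvular: /q/ ~ /ɢ/
Retroflex: only /ɖ/ (voiced); no voiceless partner.
So /ɖ/ is the unpaired segment.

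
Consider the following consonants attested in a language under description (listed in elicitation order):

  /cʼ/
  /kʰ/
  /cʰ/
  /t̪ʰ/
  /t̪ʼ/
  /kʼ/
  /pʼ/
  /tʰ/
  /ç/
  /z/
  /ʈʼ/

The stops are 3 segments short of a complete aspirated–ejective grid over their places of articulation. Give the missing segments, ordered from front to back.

bilabial: aspirated —, ejective /pʼ/.
dental: aspirated /t̪ʰ/, ejective /t̪ʼ/.
alveolar: aspirated /tʰ/, ejective —.
retroflex: aspirated —, ejective /ʈʼ/.
palatal: aspirated /cʰ/, ejective /cʼ/.
velar: aspirated /kʰ/, ejective /kʼ/.
Gaps, from front to back: bilabial lacks aspirated (/pʰ/); alveolar lacks ejective (/tʼ/); retroflex lacks aspirated (/ʈʰ/).

/pʰ/, /tʼ/, /ʈʰ/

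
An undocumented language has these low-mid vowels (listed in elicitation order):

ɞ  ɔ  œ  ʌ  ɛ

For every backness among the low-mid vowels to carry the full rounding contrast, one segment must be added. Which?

backness          unrounded  rounded 
front             ɛ         œ       
central           —         ɞ       
back              ʌ         ɔ       
The central row has no unrounded member, so the gap is the central unrounded vowel /ɜ/.

/ɜ/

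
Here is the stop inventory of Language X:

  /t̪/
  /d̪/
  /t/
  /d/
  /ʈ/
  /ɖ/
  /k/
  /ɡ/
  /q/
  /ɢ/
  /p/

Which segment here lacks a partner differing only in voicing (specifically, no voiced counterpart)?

Dental: /t̪/ ~ /d̪/
Alveolar: /t/ ~ /d/
Retroflex: /ʈ/ ~ /ɖ/
Velar: /k/ ~ /ɡ/
Uvular: /q/ ~ /ɢ/
Bilabial: only /p/ (voiceless); no voiced partner.
So /p/ is the unpaired segment.

/p/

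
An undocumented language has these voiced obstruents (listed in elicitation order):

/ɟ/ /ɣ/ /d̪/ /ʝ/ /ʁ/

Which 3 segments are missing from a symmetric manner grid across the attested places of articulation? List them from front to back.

/ð/, /ɡ/, /ɢ/

dental: stop /d̪/, fricative —.
palatal: stop /ɟ/, fricative /ʝ/.
velar: stop —, fricative /ɣ/.
uvular: stop —, fricative /ʁ/.
Gaps, from front to back: dental lacks fricative (/ð/); velar lacks stop (/ɡ/); uvular lacks stop (/ɢ/).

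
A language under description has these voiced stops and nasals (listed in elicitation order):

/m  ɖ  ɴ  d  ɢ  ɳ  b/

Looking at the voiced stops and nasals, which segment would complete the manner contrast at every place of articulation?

bilabial: oral stop /b/, nasal /m/.
alveolar: oral stop /d/, nasal —.
retroflex: oral stop /ɖ/, nasal /ɳ/.
uvular: oral stop /ɢ/, nasal /ɴ/.
The alveolar row has no nasal member, so the gap is the alveolar nasal /n/.

/n/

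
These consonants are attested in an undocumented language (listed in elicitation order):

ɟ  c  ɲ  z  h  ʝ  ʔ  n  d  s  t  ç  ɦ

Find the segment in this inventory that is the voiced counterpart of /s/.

/z/

/s/ is a voiceless alveolar fricative.
The voiced counterpart is a voiced alveolar fricative — in this inventory, /z/.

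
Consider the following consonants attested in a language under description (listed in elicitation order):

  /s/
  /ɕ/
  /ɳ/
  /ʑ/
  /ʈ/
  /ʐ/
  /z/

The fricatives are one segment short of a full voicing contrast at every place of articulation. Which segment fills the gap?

/ʂ/

place of articulation  voiceless  voiced  
alveolar          s         z       
retroflex         —         ʐ       
alveolo-palatal   ɕ         ʑ       
The retroflex row has no voiceless member, so the gap is the voiceless retroflex fricative /ʂ/.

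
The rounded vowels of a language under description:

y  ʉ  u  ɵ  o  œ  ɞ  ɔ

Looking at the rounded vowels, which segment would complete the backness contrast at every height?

height            front     central   back    
high              y         ʉ         u       
high-mid          —         ɵ         o       
low-mid           œ         ɞ         ɔ       
The high-mid row has no front member, so the gap is the high-mid front rounded vowel /ø/.

/ø/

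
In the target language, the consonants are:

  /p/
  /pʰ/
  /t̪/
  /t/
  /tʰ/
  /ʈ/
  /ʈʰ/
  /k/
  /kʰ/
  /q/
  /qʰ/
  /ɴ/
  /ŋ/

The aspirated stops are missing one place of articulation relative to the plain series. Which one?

bilabial: plain /p/, aspirated /pʰ/.
dental: plain /t̪/, aspirated —.
alveolar: plain /t/, aspirated /tʰ/.
retroflex: plain /ʈ/, aspirated /ʈʰ/.
velar: plain /k/, aspirated /kʰ/.
uvular: plain /q/, aspirated /qʰ/.
Every place of articulation has an aspirated member except dental, where /t̪ʰ/ would be expected.

dental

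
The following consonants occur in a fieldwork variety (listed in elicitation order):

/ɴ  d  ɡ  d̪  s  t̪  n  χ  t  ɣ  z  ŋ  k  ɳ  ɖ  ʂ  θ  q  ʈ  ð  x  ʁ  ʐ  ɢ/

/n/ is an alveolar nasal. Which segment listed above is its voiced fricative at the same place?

/z/

The voiced fricative at the same place is a voiced alveolar fricative — in this inventory, /z/.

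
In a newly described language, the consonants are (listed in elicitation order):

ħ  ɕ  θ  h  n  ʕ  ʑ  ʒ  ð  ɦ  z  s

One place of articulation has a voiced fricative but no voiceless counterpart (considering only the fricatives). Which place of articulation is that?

postalveolar

place of articulation  voiceless  voiced  
dental            θ         ð       
alveolar          s         z       
postalveolar      —         ʒ       
alveolo-palatal   ɕ         ʑ       
pharyngeal        ħ         ʕ       
glottal           h         ɦ       
Every place of articulation has a voiceless member except postalveolar, where /ʃ/ would be expected.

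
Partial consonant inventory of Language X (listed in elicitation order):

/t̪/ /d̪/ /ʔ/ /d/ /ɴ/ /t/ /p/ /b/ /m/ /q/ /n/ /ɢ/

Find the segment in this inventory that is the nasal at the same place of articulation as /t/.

/t/ is a voiceless alveolar stop.
The nasal at the same place is an alveolar nasal — in this inventory, /n/.

/n/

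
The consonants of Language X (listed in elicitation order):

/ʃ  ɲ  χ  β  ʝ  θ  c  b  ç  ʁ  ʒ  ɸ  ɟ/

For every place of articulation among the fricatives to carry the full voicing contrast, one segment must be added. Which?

/ð/

bilabial: voiceless /ɸ/, voiced /β/.
dental: voiceless /θ/, voiced —.
postalveolar: voiceless /ʃ/, voiced /ʒ/.
palatal: voiceless /ç/, voiced /ʝ/.
uvular: voiceless /χ/, voiced /ʁ/.
The dental row has no voiced member, so the gap is the voiced dental fricative /ð/.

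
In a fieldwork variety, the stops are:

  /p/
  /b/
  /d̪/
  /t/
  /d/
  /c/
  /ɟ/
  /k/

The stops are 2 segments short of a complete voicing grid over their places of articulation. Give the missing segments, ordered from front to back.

/t̪/, /ɡ/

place of articulation  voiceless  voiced  
bilabial          p         b       
dental            —         d̪      
alveolar          t         d       
palatal           c         ɟ       
velar             k         —       
Gaps, from front to back: dental lacks voiceless (/t̪/); velar lacks voiced (/ɡ/).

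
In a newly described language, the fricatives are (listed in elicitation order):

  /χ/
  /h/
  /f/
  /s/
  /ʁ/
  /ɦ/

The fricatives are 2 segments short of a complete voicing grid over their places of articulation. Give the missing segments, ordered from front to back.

Voiceless: /f/ (labiodental), /s/ (alveolar), /χ/ (uvular), /h/ (glottal).
Voiced: /ʁ/ (uvular), /ɦ/ (glottal).
Gaps, from front to back: labiodental lacks voiced (/v/); alveolar lacks voiced (/z/).

/v/, /z/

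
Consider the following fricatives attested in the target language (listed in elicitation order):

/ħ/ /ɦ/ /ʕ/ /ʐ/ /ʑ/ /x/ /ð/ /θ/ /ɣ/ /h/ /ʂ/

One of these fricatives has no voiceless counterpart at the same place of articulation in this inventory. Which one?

Dental: /θ/ ~ /ð/
Retroflex: /ʂ/ ~ /ʐ/
Velar: /x/ ~ /ɣ/
Pharyngeal: /ħ/ ~ /ʕ/
Glottal: /h/ ~ /ɦ/
Alveolo-palatal: only /ʑ/ (voiced); no voiceless partner.
So /ʑ/ is the unpaired segment.

/ʑ/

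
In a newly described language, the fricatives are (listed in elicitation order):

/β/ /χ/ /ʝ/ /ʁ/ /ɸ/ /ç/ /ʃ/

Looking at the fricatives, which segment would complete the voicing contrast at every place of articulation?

/ʒ/

place of articulation  voiceless  voiced  
bilabial          ɸ         β       
postalveolar      ʃ         —       
palatal           ç         ʝ       
uvular            χ         ʁ       
The postalveolar row has no voiced member, so the gap is the voiced postalveolar fricative /ʒ/.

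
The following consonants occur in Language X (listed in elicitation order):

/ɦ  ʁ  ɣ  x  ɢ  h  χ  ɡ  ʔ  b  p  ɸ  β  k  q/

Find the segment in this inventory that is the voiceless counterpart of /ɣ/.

/x/

/ɣ/ is a voiced velar fricative.
The voiceless counterpart is a voiceless velar fricative — in this inventory, /x/.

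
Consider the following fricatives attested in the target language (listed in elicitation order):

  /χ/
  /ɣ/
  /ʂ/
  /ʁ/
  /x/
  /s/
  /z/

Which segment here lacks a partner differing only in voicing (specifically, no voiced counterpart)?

/ʂ/

Alveolar: /s/ ~ /z/
Velar: /x/ ~ /ɣ/
Uvular: /χ/ ~ /ʁ/
Retroflex: only /ʂ/ (voiceless); no voiced partner.
So /ʂ/ is the unpaired segment.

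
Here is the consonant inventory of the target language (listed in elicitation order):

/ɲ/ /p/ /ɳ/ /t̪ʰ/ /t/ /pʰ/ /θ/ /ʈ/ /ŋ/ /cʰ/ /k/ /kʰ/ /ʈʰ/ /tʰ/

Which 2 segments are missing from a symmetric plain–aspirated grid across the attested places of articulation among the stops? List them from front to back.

/t̪/, /c/

place of articulation  plain     aspirated
bilabial          p         pʰ      
dental            —         t̪ʰ     
alveolar          t         tʰ      
retroflex         ʈ         ʈʰ      
palatal           —         cʰ      
velar             k         kʰ      
Gaps, from front to back: dental lacks plain (/t̪/); palatal lacks plain (/c/).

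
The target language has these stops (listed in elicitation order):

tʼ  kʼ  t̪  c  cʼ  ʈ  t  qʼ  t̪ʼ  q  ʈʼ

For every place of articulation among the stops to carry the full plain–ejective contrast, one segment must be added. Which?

Plain: /t̪/ (dental), /t/ (alveolar), /ʈ/ (retroflex), /c/ (palatal), /q/ (uvular).
Ejective: /t̪ʼ/ (dental), /tʼ/ (alveolar), /ʈʼ/ (retroflex), /cʼ/ (palatal), /kʼ/ (velar), /qʼ/ (uvular).
The velar row has no plain member, so the gap is the plain velar stop /k/.

/k/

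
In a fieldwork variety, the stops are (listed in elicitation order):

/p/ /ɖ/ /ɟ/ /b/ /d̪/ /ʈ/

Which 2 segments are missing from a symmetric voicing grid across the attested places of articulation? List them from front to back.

/t̪/, /c/

Voiceless: /p/ (bilabial), /ʈ/ (retroflex).
Voiced: /b/ (bilabial), /d̪/ (dental), /ɖ/ (retroflex), /ɟ/ (palatal).
Gaps, from front to back: dental lacks voiceless (/t̪/); palatal lacks voiceless (/c/).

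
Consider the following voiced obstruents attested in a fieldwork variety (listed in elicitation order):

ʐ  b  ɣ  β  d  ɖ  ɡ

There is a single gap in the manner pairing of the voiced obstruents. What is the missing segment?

/z/

bilabial: stop /b/, fricative /β/.
alveolar: stop /d/, fricative —.
retroflex: stop /ɖ/, fricative /ʐ/.
velar: stop /ɡ/, fricative /ɣ/.
The alveolar row has no fricative member, so the gap is the alveolar fricative /z/.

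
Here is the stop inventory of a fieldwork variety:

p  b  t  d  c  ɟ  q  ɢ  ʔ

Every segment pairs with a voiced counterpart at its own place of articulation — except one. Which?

Bilabial: /p/ ~ /b/
Alveolar: /t/ ~ /d/
Palatal: /c/ ~ /ɟ/
Uvular: /q/ ~ /ɢ/
Glottal: only /ʔ/ (voiceless); no voiced partner.
So /ʔ/ is the unpaired segment.

/ʔ/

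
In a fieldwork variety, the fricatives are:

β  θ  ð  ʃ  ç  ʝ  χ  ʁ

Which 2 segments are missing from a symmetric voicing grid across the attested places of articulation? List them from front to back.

/ɸ/, /ʒ/

bilabial: voiceless —, voiced /β/.
dental: voiceless /θ/, voiced /ð/.
postalveolar: voiceless /ʃ/, voiced —.
palatal: voiceless /ç/, voiced /ʝ/.
uvular: voiceless /χ/, voiced /ʁ/.
Gaps, from front to back: bilabial lacks voiceless (/ɸ/); postalveolar lacks voiced (/ʒ/).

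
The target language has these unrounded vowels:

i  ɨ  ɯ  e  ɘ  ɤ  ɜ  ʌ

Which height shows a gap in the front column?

Front: /i/ (high), /e/ (high-mid).
Central: /ɨ/ (high), /ɘ/ (high-mid), /ɜ/ (low-mid).
Back: /ɯ/ (high), /ɤ/ (high-mid), /ʌ/ (low-mid).
Every height has a front member except low-mid, where /ɛ/ would be expected.

low-mid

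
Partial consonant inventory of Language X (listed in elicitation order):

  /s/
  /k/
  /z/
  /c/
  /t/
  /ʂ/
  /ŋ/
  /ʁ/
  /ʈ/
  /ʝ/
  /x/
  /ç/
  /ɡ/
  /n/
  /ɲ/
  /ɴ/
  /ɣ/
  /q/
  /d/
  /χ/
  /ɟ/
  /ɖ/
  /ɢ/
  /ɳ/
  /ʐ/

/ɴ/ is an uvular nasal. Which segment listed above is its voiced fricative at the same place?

/ʁ/

The voiced fricative at the same place is a voiced uvular fricative — in this inventory, /ʁ/.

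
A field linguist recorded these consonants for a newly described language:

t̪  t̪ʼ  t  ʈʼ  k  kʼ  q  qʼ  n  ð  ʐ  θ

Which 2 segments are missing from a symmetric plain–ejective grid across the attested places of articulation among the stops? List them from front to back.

place of articulation  plain     ejective
dental            t̪        t̪ʼ     
alveolar          t         —       
retroflex         —         ʈʼ      
velar             k         kʼ      
uvular            q         qʼ      
Gaps, from front to back: alveolar lacks ejective (/tʼ/); retroflex lacks plain (/ʈ/).

/tʼ/, /ʈ/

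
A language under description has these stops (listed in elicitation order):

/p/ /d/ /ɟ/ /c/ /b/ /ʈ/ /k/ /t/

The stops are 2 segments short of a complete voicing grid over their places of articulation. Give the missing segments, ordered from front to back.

/ɖ/, /ɡ/

Voiceless: /p/ (bilabial), /t/ (alveolar), /ʈ/ (retroflex), /c/ (palatal), /k/ (velar).
Voiced: /b/ (bilabial), /d/ (alveolar), /ɟ/ (palatal).
Gaps, from front to back: retroflex lacks voiced (/ɖ/); velar lacks voiced (/ɡ/).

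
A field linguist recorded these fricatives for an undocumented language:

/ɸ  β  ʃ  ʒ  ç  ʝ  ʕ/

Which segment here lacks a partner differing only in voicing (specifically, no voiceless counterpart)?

/ʕ/

Bilabial: /ɸ/ ~ /β/
Postalveolar: /ʃ/ ~ /ʒ/
Palatal: /ç/ ~ /ʝ/
Pharyngeal: only /ʕ/ (voiced); no voiceless partner.
So /ʕ/ is the unpaired segment.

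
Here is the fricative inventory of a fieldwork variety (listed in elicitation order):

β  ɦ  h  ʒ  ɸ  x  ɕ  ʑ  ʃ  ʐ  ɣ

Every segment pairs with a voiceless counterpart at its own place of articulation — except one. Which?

/ʐ/

Bilabial: /ɸ/ ~ /β/
Postalveolar: /ʃ/ ~ /ʒ/
Alveolo-palatal: /ɕ/ ~ /ʑ/
Velar: /x/ ~ /ɣ/
Glottal: /h/ ~ /ɦ/
Retroflex: only /ʐ/ (voiced); no voiceless partner.
So /ʐ/ is the unpaired segment.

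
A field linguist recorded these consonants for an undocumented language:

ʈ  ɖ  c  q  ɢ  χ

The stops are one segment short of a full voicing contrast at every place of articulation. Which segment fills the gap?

/ɟ/

retroflex: voiceless /ʈ/, voiced /ɖ/.
palatal: voiceless /c/, voiced —.
uvular: voiceless /q/, voiced /ɢ/.
The palatal row has no voiced member, so the gap is the voiced palatal stop /ɟ/.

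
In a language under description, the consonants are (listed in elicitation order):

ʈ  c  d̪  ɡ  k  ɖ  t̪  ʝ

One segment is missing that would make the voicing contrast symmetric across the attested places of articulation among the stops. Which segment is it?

place of articulation  voiceless  voiced  
dental            t̪        d̪      
retroflex         ʈ         ɖ       
palatal           c         —       
velar             k         ɡ       
The palatal row has no voiced member, so the gap is the voiced palatal stop /ɟ/.

/ɟ/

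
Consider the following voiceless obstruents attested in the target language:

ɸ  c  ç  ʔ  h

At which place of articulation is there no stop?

Stop: /c/ (palatal), /ʔ/ (glottal).
Fricative: /ɸ/ (bilabial), /ç/ (palatal), /h/ (glottal).
Every place of articulation has a stop member except bilabial, where /p/ would be expected.

bilabial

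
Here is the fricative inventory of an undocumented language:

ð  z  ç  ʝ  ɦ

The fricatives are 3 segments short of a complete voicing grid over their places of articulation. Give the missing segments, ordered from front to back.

place of articulation  voiceless  voiced  
dental            —         ð       
alveolar          —         z       
palatal           ç         ʝ       
glottal           —         ɦ       
Gaps, from front to back: dental lacks voiceless (/θ/); alveolar lacks voiceless (/s/); glottal lacks voiceless (/h/).

/θ/, /s/, /h/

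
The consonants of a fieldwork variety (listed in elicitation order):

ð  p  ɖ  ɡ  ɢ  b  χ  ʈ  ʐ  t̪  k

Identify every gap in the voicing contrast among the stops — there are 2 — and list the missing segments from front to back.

bilabial: voiceless /p/, voiced /b/.
dental: voiceless /t̪/, voiced —.
retroflex: voiceless /ʈ/, voiced /ɖ/.
velar: voiceless /k/, voiced /ɡ/.
uvular: voiceless —, voiced /ɢ/.
Gaps, from front to back: dental lacks voiced (/d̪/); uvular lacks voiceless (/q/).

/d̪/, /q/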